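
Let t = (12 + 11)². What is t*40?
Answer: 21160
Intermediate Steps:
t = 529 (t = 23² = 529)
t*40 = 529*40 = 21160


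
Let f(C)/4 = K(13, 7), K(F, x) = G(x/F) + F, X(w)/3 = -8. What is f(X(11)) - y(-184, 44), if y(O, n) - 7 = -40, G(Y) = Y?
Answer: 1133/13 ≈ 87.154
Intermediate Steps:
X(w) = -24 (X(w) = 3*(-8) = -24)
K(F, x) = F + x/F (K(F, x) = x/F + F = F + x/F)
y(O, n) = -33 (y(O, n) = 7 - 40 = -33)
f(C) = 704/13 (f(C) = 4*(13 + 7/13) = 4*(176/13) = 704/13)
f(X(11)) - y(-184, 44) = 704/13 - 1*(-33) = 704/13 + 33 = 1133/13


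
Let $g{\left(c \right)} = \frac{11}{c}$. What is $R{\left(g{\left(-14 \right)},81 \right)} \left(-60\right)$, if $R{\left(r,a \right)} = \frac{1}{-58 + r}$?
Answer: $\frac{840}{823} \approx 1.0207$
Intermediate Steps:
$R{\left(g{\left(-14 \right)},81 \right)} \left(-60\right) = \frac{1}{-58 + \frac{11}{-14}} \left(-60\right) = \frac{1}{-58 + 11 \left(- \frac{1}{14}\right)} \left(-60\right) = \frac{1}{-58 - \frac{11}{14}} \left(-60\right) = \frac{1}{- \frac{823}{14}} \left(-60\right) = \left(- \frac{14}{823}\right) \left(-60\right) = \frac{840}{823}$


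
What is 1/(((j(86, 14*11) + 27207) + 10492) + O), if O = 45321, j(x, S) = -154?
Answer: 1/82866 ≈ 1.2068e-5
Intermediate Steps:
1/(((j(86, 14*11) + 27207) + 10492) + O) = 1/(((-154 + 27207) + 10492) + 45321) = 1/((27053 + 10492) + 45321) = 1/(37545 + 45321) = 1/82866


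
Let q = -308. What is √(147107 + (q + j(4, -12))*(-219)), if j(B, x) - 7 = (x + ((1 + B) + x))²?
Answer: √133967 ≈ 366.02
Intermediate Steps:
j(B, x) = 7 + (1 + B + 2*x)² (j(B, x) = 7 + (x + ((1 + B) + x))² = 7 + (x + (1 + B + x))² = 7 + (1 + B + 2*x)²)
√(147107 + (q + j(4, -12))*(-219)) = √(147107 + (-308 + (7 + (1 + 4 + 2*(-12))²))*(-219)) = √(147107 + (-308 + (7 + (1 + 4 - 24)²))*(-219)) = √(147107 + (-308 + (7 + (-19)²))*(-219)) = √(147107 + (-308 + (7 + 361))*(-219)) = √(147107 + (-308 + 368)*(-219)) = √(147107 + 60*(-219)) = √(147107 - 13140) = √133967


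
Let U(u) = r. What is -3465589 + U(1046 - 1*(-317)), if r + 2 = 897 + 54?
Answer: -3464640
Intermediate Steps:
r = 949 (r = -2 + (897 + 54) = -2 + 951 = 949)
U(u) = 949
-3465589 + U(1046 - 1*(-317)) = -3465589 + 949 = -3464640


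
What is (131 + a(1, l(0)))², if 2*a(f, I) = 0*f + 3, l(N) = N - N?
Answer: 70225/4 ≈ 17556.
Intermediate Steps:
l(N) = 0
a(f, I) = 3/2 (a(f, I) = (0*f + 3)/2 = (0 + 3)/2 = (½)*3 = 3/2)
(131 + a(1, l(0)))² = (131 + 3/2)² = (265/2)² = 70225/4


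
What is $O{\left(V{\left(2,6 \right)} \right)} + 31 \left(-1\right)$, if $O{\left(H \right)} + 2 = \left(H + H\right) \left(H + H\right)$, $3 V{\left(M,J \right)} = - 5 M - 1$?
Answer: $\frac{187}{9} \approx 20.778$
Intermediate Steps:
$V{\left(M,J \right)} = - \frac{1}{3} - \frac{5 M}{3}$ ($V{\left(M,J \right)} = \frac{- 5 M - 1}{3} = \frac{-1 - 5 M}{3} = - \frac{1}{3} - \frac{5 M}{3}$)
$O{\left(H \right)} = -2 + 4 H^{2}$ ($O{\left(H \right)} = -2 + \left(H + H\right) \left(H + H\right) = -2 + 2 H 2 H = -2 + 4 H^{2}$)
$O{\left(V{\left(2,6 \right)} \right)} + 31 \left(-1\right) = \left(-2 + 4 \left(- \frac{1}{3} - \frac{10}{3}\right)^{2}\right) + 31 \left(-1\right) = \left(-2 + 4 \left(- \frac{1}{3} - \frac{10}{3}\right)^{2}\right) - 31 = \left(-2 + 4 \left(- \frac{11}{3}\right)^{2}\right) - 31 = \left(-2 + 4 \cdot \frac{121}{9}\right) - 31 = \left(-2 + \frac{484}{9}\right) - 31 = \frac{466}{9} - 31 = \frac{187}{9}$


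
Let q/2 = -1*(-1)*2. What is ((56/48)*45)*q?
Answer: 210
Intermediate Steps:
q = 4 (q = 2*(-1*(-1)*2) = 2*(1*2) = 2*2 = 4)
((56/48)*45)*q = ((56/48)*45)*4 = ((56*(1/48))*45)*4 = ((7/6)*45)*4 = (105/2)*4 = 210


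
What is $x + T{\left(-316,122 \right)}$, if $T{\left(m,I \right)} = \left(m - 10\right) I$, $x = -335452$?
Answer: $-375224$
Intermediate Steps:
$T{\left(m,I \right)} = I \left(-10 + m\right)$ ($T{\left(m,I \right)} = \left(-10 + m\right) I = I \left(-10 + m\right)$)
$x + T{\left(-316,122 \right)} = -335452 + 122 \left(-10 - 316\right) = -335452 + 122 \left(-326\right) = -335452 - 39772 = -375224$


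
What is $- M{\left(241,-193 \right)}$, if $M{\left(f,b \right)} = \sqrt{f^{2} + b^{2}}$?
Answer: $- \sqrt{95330} \approx -308.76$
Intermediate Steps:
$M{\left(f,b \right)} = \sqrt{b^{2} + f^{2}}$
$- M{\left(241,-193 \right)} = - \sqrt{\left(-193\right)^{2} + 241^{2}} = - \sqrt{37249 + 58081} = - \sqrt{95330}$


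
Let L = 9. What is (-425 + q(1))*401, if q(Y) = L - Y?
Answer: -167217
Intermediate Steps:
q(Y) = 9 - Y
(-425 + q(1))*401 = (-425 + (9 - 1*1))*401 = (-425 + (9 - 1))*401 = (-425 + 8)*401 = -417*401 = -167217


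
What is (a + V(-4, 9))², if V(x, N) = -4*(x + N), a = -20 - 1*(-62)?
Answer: 484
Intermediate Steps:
a = 42 (a = -20 + 62 = 42)
V(x, N) = -4*N - 4*x (V(x, N) = -4*(N + x) = -4*N - 4*x)
(a + V(-4, 9))² = (42 + (-4*9 - 4*(-4)))² = (42 + (-36 + 16))² = (42 - 20)² = 22² = 484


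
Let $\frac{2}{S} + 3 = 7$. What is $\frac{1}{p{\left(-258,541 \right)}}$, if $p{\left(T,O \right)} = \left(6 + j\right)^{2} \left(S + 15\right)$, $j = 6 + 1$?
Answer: $\frac{2}{5239} \approx 0.00038175$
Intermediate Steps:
$j = 7$
$S = \frac{1}{2}$ ($S = \frac{2}{-3 + 7} = \frac{2}{4} = 2 \cdot \frac{1}{4} = \frac{1}{2} \approx 0.5$)
$p{\left(T,O \right)} = \frac{5239}{2}$ ($p{\left(T,O \right)} = \left(6 + 7\right)^{2} \left(\frac{1}{2} + 15\right) = 13^{2} \cdot \frac{31}{2} = 169 \cdot \frac{31}{2} = \frac{5239}{2}$)
$\frac{1}{p{\left(-258,541 \right)}} = \frac{1}{\frac{5239}{2}} = \frac{2}{5239}$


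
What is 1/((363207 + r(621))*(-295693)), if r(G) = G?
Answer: -1/107581392804 ≈ -9.2953e-12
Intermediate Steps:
1/((363207 + r(621))*(-295693)) = 1/((363207 + 621)*(-295693)) = -1/295693/363828 = (1/363828)*(-1/295693) = -1/107581392804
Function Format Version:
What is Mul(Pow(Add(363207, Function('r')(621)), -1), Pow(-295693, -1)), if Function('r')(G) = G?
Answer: Rational(-1, 107581392804) ≈ -9.2953e-12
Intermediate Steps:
Mul(Pow(Add(363207, Function('r')(621)), -1), Pow(-295693, -1)) = Mul(Pow(Add(363207, 621), -1), Pow(-295693, -1)) = Mul(Pow(363828, -1), Rational(-1, 295693)) = Mul(Rational(1, 363828), Rational(-1, 295693)) = Rational(-1, 107581392804)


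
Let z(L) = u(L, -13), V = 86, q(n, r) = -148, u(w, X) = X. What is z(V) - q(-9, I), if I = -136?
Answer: 135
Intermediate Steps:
z(L) = -13
z(V) - q(-9, I) = -13 - 1*(-148) = -13 + 148 = 135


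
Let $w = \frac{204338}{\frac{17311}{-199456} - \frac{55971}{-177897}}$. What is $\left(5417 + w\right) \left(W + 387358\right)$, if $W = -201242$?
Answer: $\frac{452524949706682517868}{2694725603} \approx 1.6793 \cdot 10^{11}$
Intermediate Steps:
$w = \frac{2416816143150272}{2694725603}$ ($w = \frac{204338}{17311 \left(- \frac{1}{199456}\right) - - \frac{18657}{59299}} = \frac{204338}{- \frac{17311}{199456} + \frac{18657}{59299}} = \frac{204338}{\frac{2694725603}{11827541344}} = 204338 \cdot \frac{11827541344}{2694725603} = \frac{2416816143150272}{2694725603} \approx 8.9687 \cdot 10^{5}$)
$\left(5417 + w\right) \left(W + 387358\right) = \left(5417 + \frac{2416816143150272}{2694725603}\right) \left(-201242 + 387358\right) = \frac{2431413471741723}{2694725603} \cdot 186116 = \frac{452524949706682517868}{2694725603}$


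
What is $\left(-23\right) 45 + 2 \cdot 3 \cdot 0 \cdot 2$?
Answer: $-1035$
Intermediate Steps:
$\left(-23\right) 45 + 2 \cdot 3 \cdot 0 \cdot 2 = -1035 + 2 \cdot 0 \cdot 2 = -1035 + 0 \cdot 2 = -1035 + 0 = -1035$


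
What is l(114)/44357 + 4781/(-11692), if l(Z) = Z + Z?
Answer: -209405041/518622044 ≈ -0.40377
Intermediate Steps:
l(Z) = 2*Z
l(114)/44357 + 4781/(-11692) = (2*114)/44357 + 4781/(-11692) = 228*(1/44357) + 4781*(-1/11692) = 228/44357 - 4781/11692 = -209405041/518622044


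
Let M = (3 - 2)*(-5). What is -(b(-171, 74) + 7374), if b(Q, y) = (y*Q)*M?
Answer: -70644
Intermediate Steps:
M = -5 (M = 1*(-5) = -5)
b(Q, y) = -5*Q*y (b(Q, y) = (y*Q)*(-5) = (Q*y)*(-5) = -5*Q*y)
-(b(-171, 74) + 7374) = -(-5*(-171)*74 + 7374) = -(63270 + 7374) = -1*70644 = -70644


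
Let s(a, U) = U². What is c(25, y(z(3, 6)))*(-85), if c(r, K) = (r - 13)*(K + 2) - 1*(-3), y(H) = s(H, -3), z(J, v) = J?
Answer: -11475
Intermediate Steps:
y(H) = 9 (y(H) = (-3)² = 9)
c(r, K) = 3 + (-13 + r)*(2 + K) (c(r, K) = (-13 + r)*(2 + K) + 3 = 3 + (-13 + r)*(2 + K))
c(25, y(z(3, 6)))*(-85) = (-23 - 13*9 + 2*25 + 9*25)*(-85) = (-23 - 117 + 50 + 225)*(-85) = 135*(-85) = -11475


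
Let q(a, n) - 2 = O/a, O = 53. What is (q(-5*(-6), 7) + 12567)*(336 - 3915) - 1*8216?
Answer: -449989899/10 ≈ -4.4999e+7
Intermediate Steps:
q(a, n) = 2 + 53/a
(q(-5*(-6), 7) + 12567)*(336 - 3915) - 1*8216 = ((2 + 53/((-5*(-6)))) + 12567)*(336 - 3915) - 1*8216 = ((2 + 53/30) + 12567)*(-3579) - 8216 = (113/30 + 12567)*(-3579) - 8216 = (377123/30)*(-3579) - 8216 = -449907739/10 - 8216 = -449989899/10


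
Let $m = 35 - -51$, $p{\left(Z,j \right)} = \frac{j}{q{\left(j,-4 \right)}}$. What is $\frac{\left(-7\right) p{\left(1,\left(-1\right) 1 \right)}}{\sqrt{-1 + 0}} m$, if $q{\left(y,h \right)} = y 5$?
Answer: $\frac{602 i}{5} \approx 120.4 i$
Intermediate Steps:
$q{\left(y,h \right)} = 5 y$
$p{\left(Z,j \right)} = \frac{1}{5}$ ($p{\left(Z,j \right)} = \frac{j}{5 j} = j \frac{1}{5 j} = \frac{1}{5}$)
$m = 86$ ($m = 35 + 51 = 86$)
$\frac{\left(-7\right) p{\left(1,\left(-1\right) 1 \right)}}{\sqrt{-1 + 0}} m = \frac{\left(-7\right) \frac{1}{5}}{\sqrt{-1 + 0}} \cdot 86 = - \frac{7}{5 \sqrt{-1}} \cdot 86 = - \frac{7}{5 i} 86 = - \frac{7 \left(- i\right)}{5} \cdot 86 = \frac{7 i}{5} \cdot 86 = \frac{602 i}{5}$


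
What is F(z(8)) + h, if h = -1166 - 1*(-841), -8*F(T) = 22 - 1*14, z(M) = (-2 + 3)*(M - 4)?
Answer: -326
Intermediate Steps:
z(M) = -4 + M (z(M) = 1*(-4 + M) = -4 + M)
F(T) = -1 (F(T) = -(22 - 1*14)/8 = -(22 - 14)/8 = -⅛*8 = -1)
h = -325 (h = -1166 + 841 = -325)
F(z(8)) + h = -1 - 325 = -326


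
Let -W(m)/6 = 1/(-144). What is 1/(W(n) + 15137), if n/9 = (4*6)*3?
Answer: 24/363289 ≈ 6.6063e-5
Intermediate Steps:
n = 648 (n = 9*((4*6)*3) = 9*(24*3) = 9*72 = 648)
W(m) = 1/24 (W(m) = -6/(-144) = -6*(-1/144) = 1/24)
1/(W(n) + 15137) = 1/(1/24 + 15137) = 1/(363289/24) = 24/363289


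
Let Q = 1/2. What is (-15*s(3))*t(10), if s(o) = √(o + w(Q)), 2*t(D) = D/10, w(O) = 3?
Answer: -15*√6/2 ≈ -18.371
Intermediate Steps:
Q = ½ ≈ 0.50000
t(D) = D/20 (t(D) = (D/10)/2 = D/20)
s(o) = √(3 + o) (s(o) = √(o + 3) = √(3 + o))
(-15*s(3))*t(10) = (-15*√(3 + 3))*((1/20)*10) = -15*√6*(½) = -15*√6/2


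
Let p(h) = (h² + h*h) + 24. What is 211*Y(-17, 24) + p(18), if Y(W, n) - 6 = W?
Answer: -1649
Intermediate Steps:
Y(W, n) = 6 + W
p(h) = 24 + 2*h² (p(h) = (h² + h²) + 24 = 2*h² + 24 = 24 + 2*h²)
211*Y(-17, 24) + p(18) = 211*(6 - 17) + (24 + 2*18²) = 211*(-11) + (24 + 2*324) = -2321 + (24 + 648) = -2321 + 672 = -1649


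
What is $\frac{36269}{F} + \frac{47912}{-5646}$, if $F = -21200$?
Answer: $- \frac{610254587}{59847600} \approx -10.197$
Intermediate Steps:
$\frac{36269}{F} + \frac{47912}{-5646} = \frac{36269}{-21200} + \frac{47912}{-5646} = 36269 \left(- \frac{1}{21200}\right) + 47912 \left(- \frac{1}{5646}\right) = - \frac{36269}{21200} - \frac{23956}{2823} = - \frac{610254587}{59847600}$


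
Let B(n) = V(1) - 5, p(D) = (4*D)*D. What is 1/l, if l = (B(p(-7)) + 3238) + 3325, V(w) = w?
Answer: 1/6559 ≈ 0.00015246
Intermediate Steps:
p(D) = 4*D²
B(n) = -4 (B(n) = 1 - 5 = -4)
l = 6559 (l = (-4 + 3238) + 3325 = 3234 + 3325 = 6559)
1/l = 1/6559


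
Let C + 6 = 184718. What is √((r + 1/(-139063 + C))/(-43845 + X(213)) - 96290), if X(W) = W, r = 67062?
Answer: I*√2652762712320338842473/165979764 ≈ 310.31*I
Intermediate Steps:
C = 184712 (C = -6 + 184718 = 184712)
√((r + 1/(-139063 + C))/(-43845 + X(213)) - 96290) = √((67062 + 1/(-139063 + 184712))/(-43845 + 213) - 96290) = √((67062 + 1/45649)/(-43632) - 96290) = √((67062 + 1/45649)*(-1/43632) - 96290) = √((3061313239/45649)*(-1/43632) - 96290) = √(-3061313239/1991757168 - 96290) = √(-191789359019959/1991757168) = I*√2652762712320338842473/165979764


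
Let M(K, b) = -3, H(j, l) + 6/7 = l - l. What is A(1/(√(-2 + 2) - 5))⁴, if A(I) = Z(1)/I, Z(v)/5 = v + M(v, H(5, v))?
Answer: 6250000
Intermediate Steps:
H(j, l) = -6/7 (H(j, l) = -6/7 + (l - l) = -6/7 + 0 = -6/7)
Z(v) = -15 + 5*v (Z(v) = 5*(v - 3) = 5*(-3 + v) = -15 + 5*v)
A(I) = -10/I (A(I) = (-15 + 5*1)/I = (-15 + 5)/I = -10/I)
A(1/(√(-2 + 2) - 5))⁴ = (-(-50 + 10*√(-2 + 2)))⁴ = (-10/(1/(√0 - 5)))⁴ = (-10/(1/(0 - 5)))⁴ = (-10/(1/(-5)))⁴ = (-10/(-⅕))⁴ = (-10*(-5))⁴ = 50⁴ = 6250000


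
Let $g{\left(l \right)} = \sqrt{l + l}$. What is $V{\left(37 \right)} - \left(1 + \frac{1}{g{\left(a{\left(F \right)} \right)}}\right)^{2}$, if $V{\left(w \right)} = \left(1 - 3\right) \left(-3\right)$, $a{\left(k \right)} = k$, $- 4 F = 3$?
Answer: $\frac{17}{3} + \frac{2 i \sqrt{6}}{3} \approx 5.6667 + 1.633 i$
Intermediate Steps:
$F = - \frac{3}{4}$ ($F = \left(- \frac{1}{4}\right) 3 = - \frac{3}{4} \approx -0.75$)
$g{\left(l \right)} = \sqrt{2} \sqrt{l}$ ($g{\left(l \right)} = \sqrt{2 l} = \sqrt{2} \sqrt{l}$)
$V{\left(w \right)} = 6$ ($V{\left(w \right)} = \left(-2\right) \left(-3\right) = 6$)
$V{\left(37 \right)} - \left(1 + \frac{1}{g{\left(a{\left(F \right)} \right)}}\right)^{2} = 6 - \left(1 + \frac{1}{\sqrt{2} \sqrt{- \frac{3}{4}}}\right)^{2} = 6 - \left(1 + \frac{1}{\sqrt{2} \frac{i \sqrt{3}}{2}}\right)^{2} = 6 - \left(1 + \frac{1}{\frac{1}{2} i \sqrt{6}}\right)^{2} = 6 - \left(1 - \frac{i \sqrt{6}}{3}\right)^{2}$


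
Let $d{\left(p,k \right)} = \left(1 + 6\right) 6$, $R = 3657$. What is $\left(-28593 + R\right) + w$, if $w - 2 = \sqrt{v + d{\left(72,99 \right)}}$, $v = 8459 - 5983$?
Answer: $-24934 + \sqrt{2518} \approx -24884.0$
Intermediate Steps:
$d{\left(p,k \right)} = 42$ ($d{\left(p,k \right)} = 7 \cdot 6 = 42$)
$v = 2476$ ($v = 8459 - 5983 = 2476$)
$w = 2 + \sqrt{2518}$ ($w = 2 + \sqrt{2476 + 42} = 2 + \sqrt{2518} \approx 52.18$)
$\left(-28593 + R\right) + w = \left(-28593 + 3657\right) + \left(2 + \sqrt{2518}\right) = -24936 + \left(2 + \sqrt{2518}\right) = -24934 + \sqrt{2518}$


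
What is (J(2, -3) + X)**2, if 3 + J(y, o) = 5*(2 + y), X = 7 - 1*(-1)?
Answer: 625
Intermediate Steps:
X = 8 (X = 7 + 1 = 8)
J(y, o) = 7 + 5*y (J(y, o) = -3 + 5*(2 + y) = -3 + (10 + 5*y) = 7 + 5*y)
(J(2, -3) + X)**2 = ((7 + 5*2) + 8)**2 = ((7 + 10) + 8)**2 = (17 + 8)**2 = 25**2 = 625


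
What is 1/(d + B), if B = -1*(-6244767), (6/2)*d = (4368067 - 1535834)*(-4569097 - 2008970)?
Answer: -1/6210199899770 ≈ -1.6103e-13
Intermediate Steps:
d = -6210206144537 (d = ((4368067 - 1535834)*(-4569097 - 2008970))/3 = (2832233*(-6578067))/3 = (⅓)*(-18630618433611) = -6210206144537)
B = 6244767
1/(d + B) = 1/(-6210206144537 + 6244767) = 1/(-6210199899770) = -1/6210199899770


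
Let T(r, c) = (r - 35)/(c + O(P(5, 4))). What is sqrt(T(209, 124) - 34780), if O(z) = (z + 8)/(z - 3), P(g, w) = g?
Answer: 4*I*sqrt(19563)/3 ≈ 186.49*I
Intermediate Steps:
O(z) = (8 + z)/(-3 + z)
T(r, c) = (-35 + r)/(13/2 + c) (T(r, c) = (r - 35)/(c + (8 + 5)/(-3 + 5)) = (-35 + r)/(c + 13/2) = (-35 + r)/(13/2 + c))
sqrt(T(209, 124) - 34780) = sqrt(2*(-35 + 209)/(13 + 2*124) - 34780) = sqrt(2*174/(13 + 248) - 34780) = sqrt(2*174/261 - 34780) = sqrt(2*(1/261)*174 - 34780) = sqrt(4/3 - 34780) = sqrt(-104336/3) = 4*I*sqrt(19563)/3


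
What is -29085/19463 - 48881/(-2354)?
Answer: 882904813/45815902 ≈ 19.271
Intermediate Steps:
-29085/19463 - 48881/(-2354) = -29085*1/19463 - 48881*(-1/2354) = -29085/19463 + 48881/2354 = 882904813/45815902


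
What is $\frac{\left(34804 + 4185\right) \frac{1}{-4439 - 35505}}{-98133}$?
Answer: $\frac{38989}{3919824552} \approx 9.9466 \cdot 10^{-6}$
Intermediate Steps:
$\frac{\left(34804 + 4185\right) \frac{1}{-4439 - 35505}}{-98133} = \frac{38989}{-39944} \left(- \frac{1}{98133}\right) = 38989 \left(- \frac{1}{39944}\right) \left(- \frac{1}{98133}\right) = \left(- \frac{38989}{39944}\right) \left(- \frac{1}{98133}\right) = \frac{38989}{3919824552}$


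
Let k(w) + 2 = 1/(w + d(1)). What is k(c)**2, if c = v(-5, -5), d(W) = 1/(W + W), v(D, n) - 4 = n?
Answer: 16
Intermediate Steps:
v(D, n) = 4 + n
d(W) = 1/(2*W)
c = -1 (c = 4 - 5 = -1)
k(w) = -2 + 1/(1/2 + w) (k(w) = -2 + 1/(w + (1/2)/1) = -2 + 1/(w + (1/2)*1) = -2 + 1/(w + 1/2) = -2 + 1/(1/2 + w))
k(c)**2 = (-4*(-1)/(1 + 2*(-1)))**2 = (-4*(-1)/(1 - 2))**2 = (-4*(-1)/(-1))**2 = (-4*(-1)*(-1))**2 = (-4)**2 = 16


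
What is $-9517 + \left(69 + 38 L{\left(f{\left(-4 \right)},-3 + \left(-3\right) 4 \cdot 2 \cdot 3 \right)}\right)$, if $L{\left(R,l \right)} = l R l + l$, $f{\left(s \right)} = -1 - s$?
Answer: $628952$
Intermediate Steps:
$L{\left(R,l \right)} = l + R l^{2}$ ($L{\left(R,l \right)} = R l l + l = R l^{2} + l = l + R l^{2}$)
$-9517 + \left(69 + 38 L{\left(f{\left(-4 \right)},-3 + \left(-3\right) 4 \cdot 2 \cdot 3 \right)}\right) = -9517 + \left(69 + 38 \left(-3 + \left(-3\right) 4 \cdot 2 \cdot 3\right) \left(1 + \left(-1 - -4\right) \left(-3 + \left(-3\right) 4 \cdot 2 \cdot 3\right)\right)\right) = -9517 + \left(69 + 38 \left(-3 + \left(-12\right) 2 \cdot 3\right) \left(1 + \left(-1 + 4\right) \left(-3 + \left(-12\right) 2 \cdot 3\right)\right)\right) = -9517 + \left(69 + 38 \left(-3 - 72\right) \left(1 + 3 \left(-3 - 72\right)\right)\right) = -9517 + \left(69 + 38 \left(- 75 \left(1 + 3 \left(-75\right)\right)\right)\right) = -9517 + \left(69 + 38 \left(- 75 \left(1 - 225\right)\right)\right) = -9517 + \left(69 + 38 \left(\left(-75\right) \left(-224\right)\right)\right) = -9517 + \left(69 + 38 \cdot 16800\right) = -9517 + \left(69 + 638400\right) = -9517 + 638469 = 628952$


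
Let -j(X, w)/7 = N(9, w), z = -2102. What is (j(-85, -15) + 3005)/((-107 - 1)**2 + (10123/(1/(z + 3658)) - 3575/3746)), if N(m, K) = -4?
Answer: 11361618/59048389217 ≈ 0.00019241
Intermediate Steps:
j(X, w) = 28 (j(X, w) = -7*(-4) = 28)
(j(-85, -15) + 3005)/((-107 - 1)**2 + (10123/(1/(z + 3658)) - 3575/3746)) = (28 + 3005)/((-107 - 1)**2 + (10123/(1/(-2102 + 3658)) - 3575/3746)) = 3033/((-108)**2 + (10123/(1/1556) - 3575*1/3746)) = 3033/(11664 + (10123/(1/1556) - 3575/3746)) = 3033/(11664 + (10123*1556 - 3575/3746)) = 3033/(11664 + (15751388 - 3575/3746)) = 3033/(11664 + 59004695873/3746) = 3033/(59048389217/3746) = 3033*(3746/59048389217) = 11361618/59048389217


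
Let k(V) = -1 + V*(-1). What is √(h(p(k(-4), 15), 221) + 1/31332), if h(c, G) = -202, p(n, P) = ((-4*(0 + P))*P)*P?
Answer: I*√49575550479/15666 ≈ 14.213*I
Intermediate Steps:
k(V) = -1 - V
p(n, P) = -4*P³ (p(n, P) = ((-4*P)*P)*P = (-4*P²)*P = -4*P³)
√(h(p(k(-4), 15), 221) + 1/31332) = √(-202 + 1/31332) = √(-6329063/31332) = I*√49575550479/15666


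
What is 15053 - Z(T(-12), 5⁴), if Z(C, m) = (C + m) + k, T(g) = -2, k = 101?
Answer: 14329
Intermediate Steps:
Z(C, m) = 101 + C + m (Z(C, m) = (C + m) + 101 = 101 + C + m)
15053 - Z(T(-12), 5⁴) = 15053 - (101 - 2 + 5⁴) = 15053 - (101 - 2 + 625) = 15053 - 1*724 = 15053 - 724 = 14329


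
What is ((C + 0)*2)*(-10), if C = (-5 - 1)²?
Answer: -720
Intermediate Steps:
C = 36 (C = (-6)² = 36)
((C + 0)*2)*(-10) = ((36 + 0)*2)*(-10) = (36*2)*(-10) = 72*(-10) = -720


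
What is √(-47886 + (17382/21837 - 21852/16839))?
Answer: 2*I*√2220466031750477077/13619009 ≈ 218.83*I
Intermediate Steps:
√(-47886 + (17382/21837 - 21852/16839)) = √(-47886 + (17382*(1/21837) - 21852*1/16839)) = √(-47886 + (5794/7279 - 2428/1871)) = √(-47886 - 6832838/13619009) = √(-652166697812/13619009) = 2*I*√2220466031750477077/13619009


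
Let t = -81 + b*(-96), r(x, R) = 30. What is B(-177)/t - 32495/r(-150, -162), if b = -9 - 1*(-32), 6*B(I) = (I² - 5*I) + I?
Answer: -828236/763 ≈ -1085.5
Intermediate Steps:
B(I) = -2*I/3 + I²/6 (B(I) = ((I² - 5*I) + I)/6 = (I² - 4*I)/6 = -2*I/3 + I²/6)
b = 23 (b = -9 + 32 = 23)
t = -2289 (t = -81 + 23*(-96) = -81 - 2208 = -2289)
B(-177)/t - 32495/r(-150, -162) = ((⅙)*(-177)*(-4 - 177))/(-2289) - 32495/30 = ((⅙)*(-177)*(-181))*(-1/2289) - 32495*1/30 = (10679/2)*(-1/2289) - 6499/6 = -10679/4578 - 6499/6 = -828236/763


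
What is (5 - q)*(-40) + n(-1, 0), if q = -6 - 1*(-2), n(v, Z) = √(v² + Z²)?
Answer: -359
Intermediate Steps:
n(v, Z) = √(Z² + v²)
q = -4 (q = -6 + 2 = -4)
(5 - q)*(-40) + n(-1, 0) = (5 - 1*(-4))*(-40) + √(0² + (-1)²) = (5 + 4)*(-40) + √(0 + 1) = 9*(-40) + √1 = -360 + 1 = -359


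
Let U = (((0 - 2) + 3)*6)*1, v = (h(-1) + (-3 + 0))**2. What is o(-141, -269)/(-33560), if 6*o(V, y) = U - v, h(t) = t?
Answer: 1/20136 ≈ 4.9662e-5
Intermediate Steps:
v = 16 (v = (-1 + (-3 + 0))**2 = (-1 - 3)**2 = (-4)**2 = 16)
U = 6 (U = ((-2 + 3)*6)*1 = (1*6)*1 = 6*1 = 6)
o(V, y) = -5/3 (o(V, y) = (6 - 1*16)/6 = (6 - 16)/6 = (1/6)*(-10) = -5/3)
o(-141, -269)/(-33560) = -5/3/(-33560) = -5/3*(-1/33560) = 1/20136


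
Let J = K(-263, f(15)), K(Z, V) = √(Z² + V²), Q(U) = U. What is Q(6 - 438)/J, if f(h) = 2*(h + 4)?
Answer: -432*√70613/70613 ≈ -1.6257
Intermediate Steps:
f(h) = 8 + 2*h (f(h) = 2*(4 + h) = 8 + 2*h)
K(Z, V) = √(V² + Z²)
J = √70613 (J = √((8 + 2*15)² + (-263)²) = √((8 + 30)² + 69169) = √(38² + 69169) = √(1444 + 69169) = √70613 ≈ 265.73)
Q(6 - 438)/J = (6 - 438)/(√70613) = -432*√70613/70613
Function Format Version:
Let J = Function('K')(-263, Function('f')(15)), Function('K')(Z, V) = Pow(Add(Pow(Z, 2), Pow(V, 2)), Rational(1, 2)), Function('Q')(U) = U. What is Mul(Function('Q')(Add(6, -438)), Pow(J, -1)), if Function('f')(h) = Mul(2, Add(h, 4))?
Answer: Mul(Rational(-432, 70613), Pow(70613, Rational(1, 2))) ≈ -1.6257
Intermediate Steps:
Function('f')(h) = Add(8, Mul(2, h)) (Function('f')(h) = Mul(2, Add(4, h)) = Add(8, Mul(2, h)))
Function('K')(Z, V) = Pow(Add(Pow(V, 2), Pow(Z, 2)), Rational(1, 2))
J = Pow(70613, Rational(1, 2)) (J = Pow(Add(Pow(Add(8, Mul(2, 15)), 2), Pow(-263, 2)), Rational(1, 2)) = Pow(Add(Pow(Add(8, 30), 2), 69169), Rational(1, 2)) = Pow(Add(Pow(38, 2), 69169), Rational(1, 2)) = Pow(Add(1444, 69169), Rational(1, 2)) = Pow(70613, Rational(1, 2)) ≈ 265.73)
Mul(Function('Q')(Add(6, -438)), Pow(J, -1)) = Mul(Add(6, -438), Pow(Pow(70613, Rational(1, 2)), -1)) = Mul(-432, Mul(Rational(1, 70613), Pow(70613, Rational(1, 2)))) = Mul(Rational(-432, 70613), Pow(70613, Rational(1, 2)))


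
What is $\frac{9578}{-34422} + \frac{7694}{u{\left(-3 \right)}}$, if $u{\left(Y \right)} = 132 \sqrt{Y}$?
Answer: $- \frac{4789}{17211} - \frac{3847 i \sqrt{3}}{198} \approx -0.27825 - 33.653 i$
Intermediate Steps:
$\frac{9578}{-34422} + \frac{7694}{u{\left(-3 \right)}} = \frac{9578}{-34422} + \frac{7694}{132 \sqrt{-3}} = 9578 \left(- \frac{1}{34422}\right) + \frac{7694}{132 i \sqrt{3}} = - \frac{4789}{17211} + \frac{7694}{132 i \sqrt{3}} = - \frac{4789}{17211} + 7694 \left(- \frac{i \sqrt{3}}{396}\right) = - \frac{4789}{17211} - \frac{3847 i \sqrt{3}}{198}$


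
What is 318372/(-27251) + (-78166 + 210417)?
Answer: 3603653629/27251 ≈ 1.3224e+5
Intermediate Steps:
318372/(-27251) + (-78166 + 210417) = 318372*(-1/27251) + 132251 = -318372/27251 + 132251 = 3603653629/27251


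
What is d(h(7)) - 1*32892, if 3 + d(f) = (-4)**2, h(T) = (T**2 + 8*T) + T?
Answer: -32879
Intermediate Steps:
h(T) = T**2 + 9*T
d(f) = 13 (d(f) = -3 + (-4)**2 = -3 + 16 = 13)
d(h(7)) - 1*32892 = 13 - 1*32892 = 13 - 32892 = -32879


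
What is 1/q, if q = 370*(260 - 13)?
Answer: 1/91390 ≈ 1.0942e-5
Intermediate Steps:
q = 91390 (q = 370*247 = 91390)
1/q = 1/91390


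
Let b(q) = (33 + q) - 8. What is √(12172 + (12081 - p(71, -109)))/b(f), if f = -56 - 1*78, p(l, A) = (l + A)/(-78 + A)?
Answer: -√848096051/20383 ≈ -1.4287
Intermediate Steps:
p(l, A) = (A + l)/(-78 + A)
f = -134 (f = -56 - 78 = -134)
b(q) = 25 + q
√(12172 + (12081 - p(71, -109)))/b(f) = √(12172 + (12081 - (-109 + 71)/(-78 - 109)))/(25 - 134) = √(12172 + (12081 - (-38)/(-187)))/(-109) = √(12172 + (12081 - (-1)*(-38)/187))*(-1/109) = √(12172 + (12081 - 1*38/187))*(-1/109) = √(12172 + (12081 - 38/187))*(-1/109) = √(12172 + 2259109/187)*(-1/109) = √(4535273/187)*(-1/109) = (√848096051/187)*(-1/109) = -√848096051/20383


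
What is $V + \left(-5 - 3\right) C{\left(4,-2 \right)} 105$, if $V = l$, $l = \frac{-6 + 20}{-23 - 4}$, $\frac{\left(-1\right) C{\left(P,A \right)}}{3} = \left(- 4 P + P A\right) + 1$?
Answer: $- \frac{1564934}{27} \approx -57961.0$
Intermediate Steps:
$C{\left(P,A \right)} = -3 + 12 P - 3 A P$ ($C{\left(P,A \right)} = - 3 \left(\left(- 4 P + P A\right) + 1\right) = - 3 \left(\left(- 4 P + A P\right) + 1\right) = - 3 \left(1 - 4 P + A P\right) = -3 + 12 P - 3 A P$)
$l = - \frac{14}{27}$ ($l = \frac{14}{-27} = 14 \left(- \frac{1}{27}\right) = - \frac{14}{27} \approx -0.51852$)
$V = - \frac{14}{27} \approx -0.51852$
$V + \left(-5 - 3\right) C{\left(4,-2 \right)} 105 = - \frac{14}{27} + \left(-5 - 3\right) \left(-3 + 12 \cdot 4 - \left(-6\right) 4\right) 105 = - \frac{14}{27} + - 8 \left(-3 + 48 + 24\right) 105 = - \frac{14}{27} + \left(-8\right) 69 \cdot 105 = - \frac{14}{27} - 57960 = - \frac{1564934}{27}$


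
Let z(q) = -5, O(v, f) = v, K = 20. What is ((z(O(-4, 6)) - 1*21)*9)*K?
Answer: -4680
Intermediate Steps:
((z(O(-4, 6)) - 1*21)*9)*K = ((-5 - 1*21)*9)*20 = ((-5 - 21)*9)*20 = -26*9*20 = -234*20 = -4680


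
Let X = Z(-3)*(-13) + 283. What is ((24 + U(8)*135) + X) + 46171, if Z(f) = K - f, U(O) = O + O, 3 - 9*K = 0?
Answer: 145784/3 ≈ 48595.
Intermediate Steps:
K = ⅓ (K = ⅓ - ⅑*0 = ⅓ + 0 = ⅓ ≈ 0.33333)
U(O) = 2*O
Z(f) = ⅓ - f
X = 719/3 (X = (⅓ - 1*(-3))*(-13) + 283 = (⅓ + 3)*(-13) + 283 = (10/3)*(-13) + 283 = -130/3 + 283 = 719/3 ≈ 239.67)
((24 + U(8)*135) + X) + 46171 = ((24 + (2*8)*135) + 719/3) + 46171 = ((24 + 16*135) + 719/3) + 46171 = ((24 + 2160) + 719/3) + 46171 = (2184 + 719/3) + 46171 = 7271/3 + 46171 = 145784/3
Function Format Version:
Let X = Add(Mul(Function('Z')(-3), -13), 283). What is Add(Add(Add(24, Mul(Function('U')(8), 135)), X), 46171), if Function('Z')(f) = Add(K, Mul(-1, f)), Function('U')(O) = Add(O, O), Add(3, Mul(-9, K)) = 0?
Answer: Rational(145784, 3) ≈ 48595.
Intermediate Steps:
K = Rational(1, 3) (K = Add(Rational(1, 3), Mul(Rational(-1, 9), 0)) = Add(Rational(1, 3), 0) = Rational(1, 3) ≈ 0.33333)
Function('U')(O) = Mul(2, O)
Function('Z')(f) = Add(Rational(1, 3), Mul(-1, f))
X = Rational(719, 3) (X = Add(Mul(Add(Rational(1, 3), Mul(-1, -3)), -13), 283) = Add(Mul(Add(Rational(1, 3), 3), -13), 283) = Add(Mul(Rational(10, 3), -13), 283) = Add(Rational(-130, 3), 283) = Rational(719, 3) ≈ 239.67)
Add(Add(Add(24, Mul(Function('U')(8), 135)), X), 46171) = Add(Add(Add(24, Mul(Mul(2, 8), 135)), Rational(719, 3)), 46171) = Add(Add(Add(24, Mul(16, 135)), Rational(719, 3)), 46171) = Add(Add(Add(24, 2160), Rational(719, 3)), 46171) = Add(Add(2184, Rational(719, 3)), 46171) = Add(Rational(7271, 3), 46171) = Rational(145784, 3)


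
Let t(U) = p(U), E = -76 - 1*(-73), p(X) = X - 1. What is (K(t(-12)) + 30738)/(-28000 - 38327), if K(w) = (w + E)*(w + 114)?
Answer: -29122/66327 ≈ -0.43907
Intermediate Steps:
p(X) = -1 + X
E = -3 (E = -76 + 73 = -3)
t(U) = -1 + U
K(w) = (-3 + w)*(114 + w) (K(w) = (w - 3)*(w + 114) = (-3 + w)*(114 + w))
(K(t(-12)) + 30738)/(-28000 - 38327) = ((-342 + (-1 - 12)² + 111*(-1 - 12)) + 30738)/(-28000 - 38327) = ((-342 + (-13)² + 111*(-13)) + 30738)/(-66327) = ((-342 + 169 - 1443) + 30738)*(-1/66327) = (-1616 + 30738)*(-1/66327) = 29122*(-1/66327) = -29122/66327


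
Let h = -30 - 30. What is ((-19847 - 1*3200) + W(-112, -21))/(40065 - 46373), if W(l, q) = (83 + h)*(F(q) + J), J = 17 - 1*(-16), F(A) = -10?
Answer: 11259/3154 ≈ 3.5698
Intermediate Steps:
h = -60
J = 33 (J = 17 + 16 = 33)
W(l, q) = 529 (W(l, q) = (83 - 60)*(-10 + 33) = 23*23 = 529)
((-19847 - 1*3200) + W(-112, -21))/(40065 - 46373) = ((-19847 - 1*3200) + 529)/(40065 - 46373) = ((-19847 - 3200) + 529)/(-6308) = (-23047 + 529)*(-1/6308) = -22518*(-1/6308) = 11259/3154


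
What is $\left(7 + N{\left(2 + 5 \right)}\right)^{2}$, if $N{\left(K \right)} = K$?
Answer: $196$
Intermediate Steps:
$\left(7 + N{\left(2 + 5 \right)}\right)^{2} = \left(7 + \left(2 + 5\right)\right)^{2} = \left(7 + 7\right)^{2} = 14^{2} = 196$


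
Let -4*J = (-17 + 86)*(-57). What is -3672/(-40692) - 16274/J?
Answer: -219537038/13336803 ≈ -16.461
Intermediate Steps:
J = 3933/4 (J = -(-17 + 86)*(-57)/4 = -69*(-57)/4 = -¼*(-3933) = 3933/4 ≈ 983.25)
-3672/(-40692) - 16274/J = -3672/(-40692) - 16274/3933/4 = -3672*(-1/40692) - 16274*4/3933 = 306/3391 - 65096/3933 = -219537038/13336803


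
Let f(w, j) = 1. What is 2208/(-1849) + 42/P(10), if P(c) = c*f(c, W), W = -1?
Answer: 27789/9245 ≈ 3.0058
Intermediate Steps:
P(c) = c (P(c) = c*1 = c)
2208/(-1849) + 42/P(10) = 2208/(-1849) + 42/10 = 2208*(-1/1849) + 42*(1/10) = -2208/1849 + 21/5 = 27789/9245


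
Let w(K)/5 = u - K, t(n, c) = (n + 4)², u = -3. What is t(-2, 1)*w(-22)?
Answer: 380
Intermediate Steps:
t(n, c) = (4 + n)²
w(K) = -15 - 5*K (w(K) = 5*(-3 - K) = -15 - 5*K)
t(-2, 1)*w(-22) = (4 - 2)²*(-15 - 5*(-22)) = 2²*(-15 + 110) = 4*95 = 380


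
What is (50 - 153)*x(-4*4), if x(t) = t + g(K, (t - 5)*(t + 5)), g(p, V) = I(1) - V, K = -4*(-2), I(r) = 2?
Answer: 25235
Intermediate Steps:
K = 8
g(p, V) = 2 - V
x(t) = 2 + t - (-5 + t)*(5 + t) (x(t) = t + (2 - (t - 5)*(t + 5)) = t + (2 - (-5 + t)*(5 + t)) = 2 + t - (-5 + t)*(5 + t))
(50 - 153)*x(-4*4) = (50 - 153)*(27 - 4*4 - (-4*4)²) = -103*(27 - 16 - 1*(-16)²) = -103*(27 - 16 - 1*256) = -103*(27 - 16 - 256) = -103*(-245) = 25235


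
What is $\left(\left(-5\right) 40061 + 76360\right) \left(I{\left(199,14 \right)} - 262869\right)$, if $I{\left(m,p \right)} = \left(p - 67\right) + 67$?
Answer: $32579562975$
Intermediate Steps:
$I{\left(m,p \right)} = p$ ($I{\left(m,p \right)} = \left(-67 + p\right) + 67 = p$)
$\left(\left(-5\right) 40061 + 76360\right) \left(I{\left(199,14 \right)} - 262869\right) = \left(\left(-5\right) 40061 + 76360\right) \left(14 - 262869\right) = \left(-200305 + 76360\right) \left(-262855\right) = \left(-123945\right) \left(-262855\right) = 32579562975$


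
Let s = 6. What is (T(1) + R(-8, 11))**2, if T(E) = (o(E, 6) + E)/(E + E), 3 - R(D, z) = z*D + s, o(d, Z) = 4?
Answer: 30625/4 ≈ 7656.3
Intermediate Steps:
R(D, z) = -3 - D*z (R(D, z) = 3 - (z*D + 6) = 3 - (D*z + 6) = 3 - (6 + D*z) = 3 + (-6 - D*z) = -3 - D*z)
T(E) = (4 + E)/(2*E) (T(E) = (4 + E)/(E + E) = (4 + E)/((2*E)) = (4 + E)*(1/(2*E)) = (4 + E)/(2*E))
(T(1) + R(-8, 11))**2 = ((1/2)*(4 + 1)/1 + (-3 - 1*(-8)*11))**2 = ((1/2)*1*5 + (-3 + 88))**2 = (5/2 + 85)**2 = (175/2)**2 = 30625/4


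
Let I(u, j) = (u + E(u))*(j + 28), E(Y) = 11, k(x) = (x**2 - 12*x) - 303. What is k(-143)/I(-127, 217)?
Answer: -10931/14210 ≈ -0.76925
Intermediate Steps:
k(x) = -303 + x**2 - 12*x
I(u, j) = (11 + u)*(28 + j) (I(u, j) = (u + 11)*(j + 28) = (11 + u)*(28 + j))
k(-143)/I(-127, 217) = (-303 + (-143)**2 - 12*(-143))/(308 + 11*217 + 28*(-127) + 217*(-127)) = (-303 + 20449 + 1716)/(308 + 2387 - 3556 - 27559) = 21862/(-28420) = 21862*(-1/28420) = -10931/14210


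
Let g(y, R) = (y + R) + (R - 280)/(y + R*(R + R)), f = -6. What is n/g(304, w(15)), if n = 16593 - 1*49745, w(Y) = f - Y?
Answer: -39318272/335337 ≈ -117.25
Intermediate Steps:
w(Y) = -6 - Y
g(y, R) = R + y + (-280 + R)/(y + 2*R**2) (g(y, R) = (R + y) + (-280 + R)/(y + R*(2*R)) = (R + y) + (-280 + R)/(y + 2*R**2) = R + y + (-280 + R)/(y + 2*R**2))
n = -33152 (n = 16593 - 49745 = -33152)
n/g(304, w(15)) = -33152*(304 + 2*(-6 - 1*15)**2)/(-280 + (-6 - 1*15) + 304**2 + 2*(-6 - 1*15)**3 + (-6 - 1*15)*304 + 2*304*(-6 - 1*15)**2) = -33152*(304 + 2*(-6 - 15)**2)/(-280 + (-6 - 15) + 92416 + 2*(-6 - 15)**3 + (-6 - 15)*304 + 2*304*(-6 - 15)**2) = -33152*(304 + 2*(-21)**2)/(-280 - 21 + 92416 + 2*(-21)**3 - 21*304 + 2*304*(-21)**2) = -33152*(304 + 2*441)/(-280 - 21 + 92416 + 2*(-9261) - 6384 + 2*304*441) = -33152*(304 + 882)/(-280 - 21 + 92416 - 18522 - 6384 + 268128) = -33152/(335337/1186) = -33152/((1/1186)*335337) = -33152/335337/1186 = -33152*1186/335337 = -39318272/335337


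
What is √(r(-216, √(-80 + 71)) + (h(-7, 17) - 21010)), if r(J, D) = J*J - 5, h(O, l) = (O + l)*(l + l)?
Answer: √25981 ≈ 161.19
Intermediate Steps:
h(O, l) = 2*l*(O + l) (h(O, l) = (O + l)*(2*l) = 2*l*(O + l))
r(J, D) = -5 + J² (r(J, D) = J² - 5 = -5 + J²)
√(r(-216, √(-80 + 71)) + (h(-7, 17) - 21010)) = √((-5 + (-216)²) + (2*17*(-7 + 17) - 21010)) = √((-5 + 46656) + (2*17*10 - 21010)) = √(46651 + (340 - 21010)) = √(46651 - 20670) = √25981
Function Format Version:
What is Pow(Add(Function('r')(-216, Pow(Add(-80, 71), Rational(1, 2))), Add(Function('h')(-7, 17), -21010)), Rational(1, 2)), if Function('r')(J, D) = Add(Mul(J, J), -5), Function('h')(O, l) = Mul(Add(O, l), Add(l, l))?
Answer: Pow(25981, Rational(1, 2)) ≈ 161.19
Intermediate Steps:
Function('h')(O, l) = Mul(2, l, Add(O, l)) (Function('h')(O, l) = Mul(Add(O, l), Mul(2, l)) = Mul(2, l, Add(O, l)))
Function('r')(J, D) = Add(-5, Pow(J, 2)) (Function('r')(J, D) = Add(Pow(J, 2), -5) = Add(-5, Pow(J, 2)))
Pow(Add(Function('r')(-216, Pow(Add(-80, 71), Rational(1, 2))), Add(Function('h')(-7, 17), -21010)), Rational(1, 2)) = Pow(Add(Add(-5, Pow(-216, 2)), Add(Mul(2, 17, Add(-7, 17)), -21010)), Rational(1, 2)) = Pow(Add(Add(-5, 46656), Add(Mul(2, 17, 10), -21010)), Rational(1, 2)) = Pow(Add(46651, Add(340, -21010)), Rational(1, 2)) = Pow(Add(46651, -20670), Rational(1, 2)) = Pow(25981, Rational(1, 2))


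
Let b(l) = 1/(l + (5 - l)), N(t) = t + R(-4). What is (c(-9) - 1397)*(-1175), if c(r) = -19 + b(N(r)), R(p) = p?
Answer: 1663565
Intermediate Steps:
N(t) = -4 + t (N(t) = t - 4 = -4 + t)
b(l) = 1/5
c(r) = -94/5 (c(r) = -19 + 1/5 = -94/5)
(c(-9) - 1397)*(-1175) = (-94/5 - 1397)*(-1175) = -7079/5*(-1175) = 1663565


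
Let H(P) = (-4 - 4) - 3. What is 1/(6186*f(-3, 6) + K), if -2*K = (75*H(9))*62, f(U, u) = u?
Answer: 1/62691 ≈ 1.5951e-5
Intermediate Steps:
H(P) = -11 (H(P) = -8 - 3 = -11)
K = 25575 (K = -75*(-11)*62/2 = -(-825)*62/2 = -1/2*(-51150) = 25575)
1/(6186*f(-3, 6) + K) = 1/(6186*6 + 25575) = 1/(37116 + 25575) = 1/62691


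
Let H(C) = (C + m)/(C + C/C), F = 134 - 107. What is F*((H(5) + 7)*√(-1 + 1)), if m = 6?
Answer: 0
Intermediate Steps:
F = 27
H(C) = (6 + C)/(1 + C) (H(C) = (C + 6)/(C + C/C) = (6 + C)/(C + 1) = (6 + C)/(1 + C))
F*((H(5) + 7)*√(-1 + 1)) = 27*(((6 + 5)/(1 + 5) + 7)*√(-1 + 1)) = 27*((11/6 + 7)*√0) = 27*(((⅙)*11 + 7)*0) = 27*((11/6 + 7)*0) = 27*((53/6)*0) = 27*0 = 0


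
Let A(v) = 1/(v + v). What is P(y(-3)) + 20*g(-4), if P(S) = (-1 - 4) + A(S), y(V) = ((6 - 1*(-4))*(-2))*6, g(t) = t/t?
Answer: 3599/240 ≈ 14.996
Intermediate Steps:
g(t) = 1
A(v) = 1/(2*v)
y(V) = -120 (y(V) = ((6 + 4)*(-2))*6 = (10*(-2))*6 = -20*6 = -120)
P(S) = -5 + 1/(2*S) (P(S) = (-1 - 4) + 1/(2*S) = -5 + 1/(2*S))
P(y(-3)) + 20*g(-4) = (-5 + (1/2)/(-120)) + 20*1 = (-5 + (1/2)*(-1/120)) + 20 = (-5 - 1/240) + 20 = -1201/240 + 20 = 3599/240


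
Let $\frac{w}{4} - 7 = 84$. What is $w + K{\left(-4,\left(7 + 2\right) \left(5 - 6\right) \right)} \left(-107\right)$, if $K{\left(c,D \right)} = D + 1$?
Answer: $1220$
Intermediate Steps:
$K{\left(c,D \right)} = 1 + D$
$w = 364$ ($w = 28 + 4 \cdot 84 = 28 + 336 = 364$)
$w + K{\left(-4,\left(7 + 2\right) \left(5 - 6\right) \right)} \left(-107\right) = 364 + \left(1 + \left(7 + 2\right) \left(5 - 6\right)\right) \left(-107\right) = 364 + \left(1 + 9 \left(-1\right)\right) \left(-107\right) = 364 + \left(1 - 9\right) \left(-107\right) = 364 - -856 = 364 + 856 = 1220$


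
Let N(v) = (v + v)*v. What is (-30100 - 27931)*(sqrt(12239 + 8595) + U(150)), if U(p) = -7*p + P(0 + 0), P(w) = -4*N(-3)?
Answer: 65110782 - 58031*sqrt(20834) ≈ 5.6735e+7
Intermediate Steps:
N(v) = 2*v**2 (N(v) = (2*v)*v = 2*v**2)
P(w) = -72 (P(w) = -8*(-3)**2 = -8*9 = -4*18 = -72)
U(p) = -72 - 7*p (U(p) = -7*p - 72 = -72 - 7*p)
(-30100 - 27931)*(sqrt(12239 + 8595) + U(150)) = (-30100 - 27931)*(sqrt(12239 + 8595) + (-72 - 7*150)) = -58031*(sqrt(20834) + (-72 - 1050)) = -58031*(sqrt(20834) - 1122) = -58031*(-1122 + sqrt(20834)) = 65110782 - 58031*sqrt(20834)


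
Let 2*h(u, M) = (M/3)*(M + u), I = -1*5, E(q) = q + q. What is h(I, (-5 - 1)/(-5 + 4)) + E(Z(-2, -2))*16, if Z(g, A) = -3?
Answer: -95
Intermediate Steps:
E(q) = 2*q
I = -5
h(u, M) = M*(M + u)/6 (h(u, M) = ((M/3)*(M + u))/2 = (M*(M + u)/3)/2 = M*(M + u)/6)
h(I, (-5 - 1)/(-5 + 4)) + E(Z(-2, -2))*16 = ((-5 - 1)/(-5 + 4))*((-5 - 1)/(-5 + 4) - 5)/6 + (2*(-3))*16 = (-6/(-1))*(-6/(-1) - 5)/6 - 6*16 = (-6*(-1))*(-6*(-1) - 5)/6 - 96 = (1/6)*6*(6 - 5) - 96 = (1/6)*6*1 - 96 = 1 - 96 = -95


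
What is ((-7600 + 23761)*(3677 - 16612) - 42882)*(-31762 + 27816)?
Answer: 825051055482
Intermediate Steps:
((-7600 + 23761)*(3677 - 16612) - 42882)*(-31762 + 27816) = (16161*(-12935) - 42882)*(-3946) = (-209042535 - 42882)*(-3946) = -209085417*(-3946) = 825051055482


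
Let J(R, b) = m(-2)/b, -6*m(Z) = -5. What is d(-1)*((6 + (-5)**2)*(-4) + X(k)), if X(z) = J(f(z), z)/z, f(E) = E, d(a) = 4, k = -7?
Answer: -72902/147 ≈ -495.93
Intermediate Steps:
m(Z) = 5/6 (m(Z) = -1/6*(-5) = 5/6)
J(R, b) = 5/(6*b)
X(z) = 5/(6*z**2) (X(z) = (5/(6*z))/z = 5/(6*z**2))
d(-1)*((6 + (-5)**2)*(-4) + X(k)) = 4*((6 + (-5)**2)*(-4) + (5/6)/(-7)**2) = 4*((6 + 25)*(-4) + (5/6)*(1/49)) = 4*(31*(-4) + 5/294) = 4*(-124 + 5/294) = 4*(-36451/294) = -72902/147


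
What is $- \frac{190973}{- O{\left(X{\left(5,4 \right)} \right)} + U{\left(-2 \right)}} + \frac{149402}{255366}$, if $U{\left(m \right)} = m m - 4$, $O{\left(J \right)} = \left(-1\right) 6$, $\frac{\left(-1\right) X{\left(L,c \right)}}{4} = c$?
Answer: $- \frac{8127852451}{255366} \approx -31828.0$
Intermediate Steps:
$X{\left(L,c \right)} = - 4 c$
$O{\left(J \right)} = -6$
$U{\left(m \right)} = -4 + m^{2}$ ($U{\left(m \right)} = m^{2} - 4 = -4 + m^{2}$)
$- \frac{190973}{- O{\left(X{\left(5,4 \right)} \right)} + U{\left(-2 \right)}} + \frac{149402}{255366} = - \frac{190973}{\left(-1\right) \left(-6\right) - \left(4 - \left(-2\right)^{2}\right)} + \frac{149402}{255366} = - \frac{190973}{6 + \left(-4 + 4\right)} + 149402 \cdot \frac{1}{255366} = - \frac{190973}{6 + 0} + \frac{74701}{127683} = - \frac{190973}{6} + \frac{74701}{127683} = - \frac{8127852451}{255366}$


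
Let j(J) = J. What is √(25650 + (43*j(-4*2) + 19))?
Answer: 5*√1013 ≈ 159.14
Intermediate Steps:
√(25650 + (43*j(-4*2) + 19)) = √(25650 + (43*(-4*2) + 19)) = √(25650 + (43*(-8) + 19)) = √(25650 + (-344 + 19)) = √(25650 - 325) = √25325 = 5*√1013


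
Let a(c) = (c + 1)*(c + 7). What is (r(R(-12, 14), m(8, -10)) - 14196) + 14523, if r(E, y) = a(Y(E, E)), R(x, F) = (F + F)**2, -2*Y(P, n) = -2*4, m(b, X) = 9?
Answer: 382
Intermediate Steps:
Y(P, n) = 4 (Y(P, n) = -(-1)*4 = -1/2*(-8) = 4)
a(c) = (1 + c)*(7 + c)
R(x, F) = 4*F**2 (R(x, F) = (2*F)**2 = 4*F**2)
r(E, y) = 55 (r(E, y) = 7 + 4**2 + 8*4 = 7 + 16 + 32 = 55)
(r(R(-12, 14), m(8, -10)) - 14196) + 14523 = (55 - 14196) + 14523 = -14141 + 14523 = 382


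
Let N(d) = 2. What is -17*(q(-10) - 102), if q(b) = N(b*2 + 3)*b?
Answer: 2074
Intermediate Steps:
q(b) = 2*b
-17*(q(-10) - 102) = -17*(2*(-10) - 102) = -17*(-20 - 102) = -17*(-122) = 2074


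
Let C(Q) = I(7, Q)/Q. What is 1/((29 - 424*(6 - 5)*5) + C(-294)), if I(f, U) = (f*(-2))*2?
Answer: -21/43909 ≈ -0.00047826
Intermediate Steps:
I(f, U) = -4*f (I(f, U) = -2*f*2 = -4*f)
C(Q) = -28/Q (C(Q) = (-4*7)/Q = -28/Q)
1/((29 - 424*(6 - 5)*5) + C(-294)) = 1/((29 - 424*(6 - 5)*5) - 28/(-294)) = 1/((29 - 424*1*5) - 28*(-1/294)) = 1/((29 - 424*5) + 2/21) = 1/((29 - 53*40) + 2/21) = 1/((29 - 2120) + 2/21) = 1/(-2091 + 2/21) = 1/(-43909/21) = -21/43909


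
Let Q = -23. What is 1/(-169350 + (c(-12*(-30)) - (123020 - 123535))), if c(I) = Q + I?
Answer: -1/168498 ≈ -5.9348e-6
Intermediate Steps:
c(I) = -23 + I
1/(-169350 + (c(-12*(-30)) - (123020 - 123535))) = 1/(-169350 + ((-23 - 12*(-30)) - (123020 - 123535))) = 1/(-169350 + ((-23 + 360) - 1*(-515))) = 1/(-169350 + (337 + 515)) = 1/(-169350 + 852) = 1/(-168498) = -1/168498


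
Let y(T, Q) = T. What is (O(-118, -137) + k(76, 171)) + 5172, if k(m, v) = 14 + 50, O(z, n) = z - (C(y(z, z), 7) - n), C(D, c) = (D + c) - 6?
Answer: 5098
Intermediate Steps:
C(D, c) = -6 + D + c
O(z, n) = -1 + n (O(z, n) = z - ((-6 + z + 7) - n) = z - ((1 + z) - n) = z - (1 + z - n) = z + (-1 + n - z) = -1 + n)
k(m, v) = 64
(O(-118, -137) + k(76, 171)) + 5172 = ((-1 - 137) + 64) + 5172 = (-138 + 64) + 5172 = -74 + 5172 = 5098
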